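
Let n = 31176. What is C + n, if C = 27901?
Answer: 59077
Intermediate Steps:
C + n = 27901 + 31176 = 59077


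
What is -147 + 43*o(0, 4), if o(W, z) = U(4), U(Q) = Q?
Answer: 25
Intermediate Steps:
o(W, z) = 4
-147 + 43*o(0, 4) = -147 + 43*4 = -147 + 172 = 25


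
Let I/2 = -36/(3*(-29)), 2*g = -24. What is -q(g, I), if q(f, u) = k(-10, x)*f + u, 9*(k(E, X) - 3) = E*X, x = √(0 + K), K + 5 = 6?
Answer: 1900/87 ≈ 21.839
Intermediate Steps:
K = 1 (K = -5 + 6 = 1)
x = 1 (x = √(0 + 1) = √1 = 1)
k(E, X) = 3 + E*X/9 (k(E, X) = 3 + (E*X)/9 = 3 + E*X/9)
g = -12 (g = (½)*(-24) = -12)
I = 24/29 (I = 2*(-36/(3*(-29))) = 2*(-36/(-87)) = 2*(-36*(-1/87)) = 2*(12/29) = 24/29 ≈ 0.82759)
q(f, u) = u + 17*f/9 (q(f, u) = (3 + (⅑)*(-10)*1)*f + u = (3 - 10/9)*f + u = 17*f/9 + u = u + 17*f/9)
-q(g, I) = -(24/29 + (17/9)*(-12)) = -(24/29 - 68/3) = -1*(-1900/87) = 1900/87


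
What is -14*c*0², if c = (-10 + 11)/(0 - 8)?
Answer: 0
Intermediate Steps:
c = -⅛ (c = 1/(-8) = 1*(-⅛) = -⅛ ≈ -0.12500)
-14*c*0² = -14*(-⅛)*0² = (7/4)*0 = 0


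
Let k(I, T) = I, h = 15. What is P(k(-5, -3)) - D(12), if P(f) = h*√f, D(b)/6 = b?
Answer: -72 + 15*I*√5 ≈ -72.0 + 33.541*I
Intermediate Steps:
D(b) = 6*b
P(f) = 15*√f
P(k(-5, -3)) - D(12) = 15*√(-5) - 6*12 = 15*(I*√5) - 1*72 = 15*I*√5 - 72 = -72 + 15*I*√5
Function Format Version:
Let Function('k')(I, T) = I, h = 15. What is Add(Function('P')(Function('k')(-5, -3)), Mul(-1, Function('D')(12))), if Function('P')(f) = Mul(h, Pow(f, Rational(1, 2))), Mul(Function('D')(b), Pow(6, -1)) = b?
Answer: Add(-72, Mul(15, I, Pow(5, Rational(1, 2)))) ≈ Add(-72.000, Mul(33.541, I))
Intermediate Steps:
Function('D')(b) = Mul(6, b)
Function('P')(f) = Mul(15, Pow(f, Rational(1, 2)))
Add(Function('P')(Function('k')(-5, -3)), Mul(-1, Function('D')(12))) = Add(Mul(15, Pow(-5, Rational(1, 2))), Mul(-1, Mul(6, 12))) = Add(Mul(15, Mul(I, Pow(5, Rational(1, 2)))), Mul(-1, 72)) = Add(Mul(15, I, Pow(5, Rational(1, 2))), -72) = Add(-72, Mul(15, I, Pow(5, Rational(1, 2))))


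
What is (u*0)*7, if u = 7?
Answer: 0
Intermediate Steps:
(u*0)*7 = (7*0)*7 = 0*7 = 0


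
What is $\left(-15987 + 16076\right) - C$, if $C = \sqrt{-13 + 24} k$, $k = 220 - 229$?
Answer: $89 + 9 \sqrt{11} \approx 118.85$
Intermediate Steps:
$k = -9$
$C = - 9 \sqrt{11}$ ($C = \sqrt{-13 + 24} \left(-9\right) = \sqrt{11} \left(-9\right) = - 9 \sqrt{11} \approx -29.85$)
$\left(-15987 + 16076\right) - C = \left(-15987 + 16076\right) - - 9 \sqrt{11} = 89 + 9 \sqrt{11}$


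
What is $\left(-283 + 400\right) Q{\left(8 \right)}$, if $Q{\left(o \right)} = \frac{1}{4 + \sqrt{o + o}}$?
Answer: $\frac{117}{8} \approx 14.625$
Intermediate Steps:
$Q{\left(o \right)} = \frac{1}{4 + \sqrt{2} \sqrt{o}}$ ($Q{\left(o \right)} = \frac{1}{4 + \sqrt{2 o}} = \frac{1}{4 + \sqrt{2} \sqrt{o}}$)
$\left(-283 + 400\right) Q{\left(8 \right)} = \frac{-283 + 400}{4 + \sqrt{2} \sqrt{8}} = \frac{117}{4 + \sqrt{2} \cdot 2 \sqrt{2}} = \frac{117}{4 + 4} = \frac{117}{8}$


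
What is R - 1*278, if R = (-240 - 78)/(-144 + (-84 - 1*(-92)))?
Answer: -18745/68 ≈ -275.66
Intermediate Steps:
R = 159/68 (R = -318/(-144 + (-84 + 92)) = -318/(-144 + 8) = -318/(-136) = -318*(-1/136) = 159/68 ≈ 2.3382)
R - 1*278 = 159/68 - 1*278 = 159/68 - 278 = -18745/68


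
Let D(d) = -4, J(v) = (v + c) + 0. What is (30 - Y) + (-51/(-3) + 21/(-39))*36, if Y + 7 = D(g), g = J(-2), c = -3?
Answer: 8237/13 ≈ 633.62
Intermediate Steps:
J(v) = -3 + v (J(v) = (v - 3) + 0 = (-3 + v) + 0 = -3 + v)
g = -5 (g = -3 - 2 = -5)
Y = -11 (Y = -7 - 4 = -11)
(30 - Y) + (-51/(-3) + 21/(-39))*36 = (30 - 1*(-11)) + (-51/(-3) + 21/(-39))*36 = (30 + 11) + (-51*(-1/3) + 21*(-1/39))*36 = 41 + (17 - 7/13)*36 = 41 + (214/13)*36 = 41 + 7704/13 = 8237/13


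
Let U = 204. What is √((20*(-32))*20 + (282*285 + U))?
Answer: √67774 ≈ 260.33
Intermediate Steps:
√((20*(-32))*20 + (282*285 + U)) = √((20*(-32))*20 + (282*285 + 204)) = √(-640*20 + (80370 + 204)) = √(-12800 + 80574) = √67774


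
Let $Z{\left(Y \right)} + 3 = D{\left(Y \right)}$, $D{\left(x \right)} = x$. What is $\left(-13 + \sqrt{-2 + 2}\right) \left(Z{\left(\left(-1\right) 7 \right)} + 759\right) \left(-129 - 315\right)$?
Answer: $4323228$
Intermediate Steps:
$Z{\left(Y \right)} = -3 + Y$
$\left(-13 + \sqrt{-2 + 2}\right) \left(Z{\left(\left(-1\right) 7 \right)} + 759\right) \left(-129 - 315\right) = \left(-13 + \sqrt{-2 + 2}\right) \left(\left(-3 - 7\right) + 759\right) \left(-129 - 315\right) = \left(-13 + \sqrt{0}\right) \left(\left(-3 - 7\right) + 759\right) \left(-444\right) = \left(-13 + 0\right) \left(-10 + 759\right) \left(-444\right) = - 13 \cdot 749 \left(-444\right) = \left(-13\right) \left(-332556\right) = 4323228$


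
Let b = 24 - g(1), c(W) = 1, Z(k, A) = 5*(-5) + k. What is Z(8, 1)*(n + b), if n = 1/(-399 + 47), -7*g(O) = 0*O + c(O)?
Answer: -1011177/2464 ≈ -410.38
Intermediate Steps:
Z(k, A) = -25 + k
g(O) = -1/7 (g(O) = -(0*O + 1)/7 = -(0 + 1)/7 = -1/7*1 = -1/7)
b = 169/7 (b = 24 - 1*(-1/7) = 24 + 1/7 = 169/7 ≈ 24.143)
n = -1/352 (n = 1/(-352) = -1/352 ≈ -0.0028409)
Z(8, 1)*(n + b) = (-25 + 8)*(-1/352 + 169/7) = -17*59481/2464 = -1011177/2464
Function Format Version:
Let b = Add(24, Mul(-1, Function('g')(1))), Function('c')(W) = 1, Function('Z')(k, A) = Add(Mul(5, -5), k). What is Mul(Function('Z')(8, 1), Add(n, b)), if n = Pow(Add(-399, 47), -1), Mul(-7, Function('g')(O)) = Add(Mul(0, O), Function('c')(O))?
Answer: Rational(-1011177, 2464) ≈ -410.38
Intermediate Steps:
Function('Z')(k, A) = Add(-25, k)
Function('g')(O) = Rational(-1, 7) (Function('g')(O) = Mul(Rational(-1, 7), Add(Mul(0, O), 1)) = Mul(Rational(-1, 7), Add(0, 1)) = Mul(Rational(-1, 7), 1) = Rational(-1, 7))
b = Rational(169, 7) (b = Add(24, Mul(-1, Rational(-1, 7))) = Add(24, Rational(1, 7)) = Rational(169, 7) ≈ 24.143)
n = Rational(-1, 352) (n = Pow(-352, -1) = Rational(-1, 352) ≈ -0.0028409)
Mul(Function('Z')(8, 1), Add(n, b)) = Mul(Add(-25, 8), Add(Rational(-1, 352), Rational(169, 7))) = Mul(-17, Rational(59481, 2464)) = Rational(-1011177, 2464)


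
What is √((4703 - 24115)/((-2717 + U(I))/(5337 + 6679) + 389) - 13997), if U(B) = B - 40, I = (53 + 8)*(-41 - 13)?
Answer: I*√306109245482032629/4668173 ≈ 118.52*I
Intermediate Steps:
I = -3294 (I = 61*(-54) = -3294)
U(B) = -40 + B
√((4703 - 24115)/((-2717 + U(I))/(5337 + 6679) + 389) - 13997) = √((4703 - 24115)/((-2717 + (-40 - 3294))/(5337 + 6679) + 389) - 13997) = √(-19412/((-2717 - 3334)/12016 + 389) - 13997) = √(-19412/(-6051*1/12016 + 389) - 13997) = √(-19412/(-6051/12016 + 389) - 13997) = √(-19412/4668173/12016 - 13997) = √(-19412*12016/4668173 - 13997) = √(-233254592/4668173 - 13997) = √(-65573672073/4668173) = I*√306109245482032629/4668173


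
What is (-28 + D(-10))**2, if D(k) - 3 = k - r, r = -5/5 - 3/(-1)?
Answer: 1369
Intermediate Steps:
r = 2 (r = -5*1/5 - 3*(-1) = -1 + 3 = 2)
D(k) = 1 + k (D(k) = 3 + (k - 1*2) = 3 + (k - 2) = 3 + (-2 + k) = 1 + k)
(-28 + D(-10))**2 = (-28 + (1 - 10))**2 = (-28 - 9)**2 = (-37)**2 = 1369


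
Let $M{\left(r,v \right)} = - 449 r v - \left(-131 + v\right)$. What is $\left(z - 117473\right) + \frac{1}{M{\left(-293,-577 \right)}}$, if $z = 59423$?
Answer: $- \frac{4406440882051}{75907681} \approx -58050.0$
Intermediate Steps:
$M{\left(r,v \right)} = 131 - v - 449 r v$ ($M{\left(r,v \right)} = - 449 r v - \left(-131 + v\right) = 131 - v - 449 r v$)
$\left(z - 117473\right) + \frac{1}{M{\left(-293,-577 \right)}} = \left(59423 - 117473\right) + \frac{1}{131 - -577 - \left(-131557\right) \left(-577\right)} = -58050 + \frac{1}{131 + 577 - 75908389} = -58050 + \frac{1}{-75907681} = -58050 - \frac{1}{75907681} = - \frac{4406440882051}{75907681}$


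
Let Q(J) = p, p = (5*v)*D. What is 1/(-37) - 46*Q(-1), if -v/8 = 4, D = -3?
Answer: -816961/37 ≈ -22080.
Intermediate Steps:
v = -32 (v = -8*4 = -32)
p = 480 (p = (5*(-32))*(-3) = -160*(-3) = 480)
Q(J) = 480
1/(-37) - 46*Q(-1) = 1/(-37) - 46*480 = -1/37 - 22080 = -816961/37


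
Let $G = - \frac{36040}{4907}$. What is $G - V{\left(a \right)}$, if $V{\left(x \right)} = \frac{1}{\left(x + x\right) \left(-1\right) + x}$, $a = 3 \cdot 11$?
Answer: $- \frac{1184413}{161931} \approx -7.3143$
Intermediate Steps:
$a = 33$
$G = - \frac{36040}{4907}$ ($G = \left(-36040\right) \frac{1}{4907} = - \frac{36040}{4907} \approx -7.3446$)
$V{\left(x \right)} = - \frac{1}{x}$ ($V{\left(x \right)} = \frac{1}{2 x \left(-1\right) + x} = \frac{1}{- 2 x + x} = \frac{1}{\left(-1\right) x} = - \frac{1}{x}$)
$G - V{\left(a \right)} = - \frac{36040}{4907} - - \frac{1}{33} = - \frac{36040}{4907} + \frac{1}{33} = - \frac{1184413}{161931}$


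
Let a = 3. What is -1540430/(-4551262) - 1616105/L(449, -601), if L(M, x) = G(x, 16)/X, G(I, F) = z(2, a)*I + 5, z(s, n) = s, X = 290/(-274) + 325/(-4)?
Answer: -55293429202078745/497571269412 ≈ -1.1113e+5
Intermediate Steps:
X = -45105/548 (X = 290*(-1/274) + 325*(-1/4) = -145/137 - 325/4 = -45105/548 ≈ -82.308)
G(I, F) = 5 + 2*I (G(I, F) = 2*I + 5 = 5 + 2*I)
L(M, x) = -548/9021 - 1096*x/45105 (L(M, x) = (5 + 2*x)/(-45105/548) = (5 + 2*x)*(-548/45105) = -548/9021 - 1096*x/45105)
-1540430/(-4551262) - 1616105/L(449, -601) = -1540430/(-4551262) - 1616105/(-548/9021 - 1096/45105*(-601)) = -1540430*(-1/4551262) - 1616105/(-548/9021 + 658696/45105) = 770215/2275631 - 1616105/218652/15035 = 770215/2275631 - 1616105*15035/218652 = 770215/2275631 - 24298138675/218652 = -55293429202078745/497571269412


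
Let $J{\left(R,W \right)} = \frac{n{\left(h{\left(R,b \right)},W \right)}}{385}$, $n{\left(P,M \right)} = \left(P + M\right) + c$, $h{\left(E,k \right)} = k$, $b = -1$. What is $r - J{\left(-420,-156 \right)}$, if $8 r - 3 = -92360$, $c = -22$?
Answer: $- \frac{35556013}{3080} \approx -11544.0$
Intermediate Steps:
$r = - \frac{92357}{8}$ ($r = \frac{3}{8} + \frac{1}{8} \left(-92360\right) = \frac{3}{8} - 11545 = - \frac{92357}{8} \approx -11545.0$)
$n{\left(P,M \right)} = -22 + M + P$ ($n{\left(P,M \right)} = \left(P + M\right) - 22 = \left(M + P\right) - 22 = -22 + M + P$)
$J{\left(R,W \right)} = - \frac{23}{385} + \frac{W}{385}$ ($J{\left(R,W \right)} = \frac{-22 + W - 1}{385} = \left(-23 + W\right) \frac{1}{385} = - \frac{23}{385} + \frac{W}{385}$)
$r - J{\left(-420,-156 \right)} = - \frac{92357}{8} - \left(- \frac{23}{385} + \frac{1}{385} \left(-156\right)\right) = - \frac{92357}{8} - \left(- \frac{23}{385} - \frac{156}{385}\right) = - \frac{92357}{8} - - \frac{179}{385} = - \frac{92357}{8} + \frac{179}{385} = - \frac{35556013}{3080}$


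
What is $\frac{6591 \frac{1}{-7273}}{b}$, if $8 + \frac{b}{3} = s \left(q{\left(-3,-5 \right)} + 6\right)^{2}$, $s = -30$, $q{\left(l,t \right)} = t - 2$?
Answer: $\frac{2197}{276374} \approx 0.0079494$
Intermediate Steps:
$q{\left(l,t \right)} = -2 + t$
$b = -114$ ($b = -24 + 3 \left(- 30 \left(\left(-2 - 5\right) + 6\right)^{2}\right) = -24 + 3 \left(- 30 \left(-7 + 6\right)^{2}\right) = -24 + 3 \left(- 30 \left(-1\right)^{2}\right) = -24 + 3 \left(\left(-30\right) 1\right) = -24 + 3 \left(-30\right) = -24 - 90 = -114$)
$\frac{6591 \frac{1}{-7273}}{b} = \frac{6591 \frac{1}{-7273}}{-114} = 6591 \left(- \frac{1}{7273}\right) \left(- \frac{1}{114}\right) = \left(- \frac{6591}{7273}\right) \left(- \frac{1}{114}\right) = \frac{2197}{276374}$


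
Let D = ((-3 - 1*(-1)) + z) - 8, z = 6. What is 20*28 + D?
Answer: 556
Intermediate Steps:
D = -4 (D = ((-3 - 1*(-1)) + 6) - 8 = ((-3 + 1) + 6) - 8 = (-2 + 6) - 8 = 4 - 8 = -4)
20*28 + D = 20*28 - 4 = 560 - 4 = 556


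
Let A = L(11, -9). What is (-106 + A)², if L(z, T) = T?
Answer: 13225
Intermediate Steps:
A = -9
(-106 + A)² = (-106 - 9)² = (-115)² = 13225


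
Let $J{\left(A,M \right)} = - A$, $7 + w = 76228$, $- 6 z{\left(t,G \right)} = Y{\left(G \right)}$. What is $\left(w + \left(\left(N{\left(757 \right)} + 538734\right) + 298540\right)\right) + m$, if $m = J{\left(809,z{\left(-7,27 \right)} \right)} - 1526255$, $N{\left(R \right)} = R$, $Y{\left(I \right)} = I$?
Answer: $-612812$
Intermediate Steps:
$z{\left(t,G \right)} = - \frac{G}{6}$
$w = 76221$ ($w = -7 + 76228 = 76221$)
$m = -1527064$ ($m = \left(-1\right) 809 - 1526255 = -809 - 1526255 = -1527064$)
$\left(w + \left(\left(N{\left(757 \right)} + 538734\right) + 298540\right)\right) + m = \left(76221 + \left(\left(757 + 538734\right) + 298540\right)\right) - 1527064 = \left(76221 + \left(539491 + 298540\right)\right) - 1527064 = \left(76221 + 838031\right) - 1527064 = 914252 - 1527064 = -612812$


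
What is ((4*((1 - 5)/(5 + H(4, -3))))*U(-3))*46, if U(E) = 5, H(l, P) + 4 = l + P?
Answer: -1840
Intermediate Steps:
H(l, P) = -4 + P + l (H(l, P) = -4 + (l + P) = -4 + (P + l) = -4 + P + l)
((4*((1 - 5)/(5 + H(4, -3))))*U(-3))*46 = ((4*((1 - 5)/(5 + (-4 - 3 + 4))))*5)*46 = ((4*(-4/(5 - 3)))*5)*46 = ((4*(-4/2))*5)*46 = ((4*(-4*½))*5)*46 = ((4*(-2))*5)*46 = -8*5*46 = -40*46 = -1840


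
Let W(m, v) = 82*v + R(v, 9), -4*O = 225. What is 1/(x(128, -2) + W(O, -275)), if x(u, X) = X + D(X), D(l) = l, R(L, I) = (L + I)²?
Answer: 1/48202 ≈ 2.0746e-5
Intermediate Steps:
R(L, I) = (I + L)²
O = -225/4 (O = -¼*225 = -225/4 ≈ -56.250)
W(m, v) = (9 + v)² + 82*v (W(m, v) = 82*v + (9 + v)² = (9 + v)² + 82*v)
x(u, X) = 2*X (x(u, X) = X + X = 2*X)
1/(x(128, -2) + W(O, -275)) = 1/(2*(-2) + ((9 - 275)² + 82*(-275))) = 1/(-4 + ((-266)² - 22550)) = 1/(-4 + (70756 - 22550)) = 1/(-4 + 48206) = 1/48202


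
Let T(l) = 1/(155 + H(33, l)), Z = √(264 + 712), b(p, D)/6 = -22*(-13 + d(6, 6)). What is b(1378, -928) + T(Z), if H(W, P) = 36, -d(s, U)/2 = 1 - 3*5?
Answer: -378179/191 ≈ -1980.0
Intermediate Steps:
d(s, U) = 28 (d(s, U) = -2*(1 - 3*5) = -2*(1 - 15) = -2*(-14) = 28)
b(p, D) = -1980 (b(p, D) = 6*(-22*(-13 + 28)) = 6*(-22*15) = 6*(-330) = -1980)
Z = 4*√61 (Z = √976 = 4*√61 ≈ 31.241)
T(l) = 1/191 (T(l) = 1/(155 + 36) = 1/191)
b(1378, -928) + T(Z) = -1980 + 1/191 = -378179/191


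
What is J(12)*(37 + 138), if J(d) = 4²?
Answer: 2800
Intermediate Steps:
J(d) = 16
J(12)*(37 + 138) = 16*(37 + 138) = 16*175 = 2800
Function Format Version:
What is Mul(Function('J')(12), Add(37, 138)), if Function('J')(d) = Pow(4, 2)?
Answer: 2800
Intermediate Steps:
Function('J')(d) = 16
Mul(Function('J')(12), Add(37, 138)) = Mul(16, Add(37, 138)) = Mul(16, 175) = 2800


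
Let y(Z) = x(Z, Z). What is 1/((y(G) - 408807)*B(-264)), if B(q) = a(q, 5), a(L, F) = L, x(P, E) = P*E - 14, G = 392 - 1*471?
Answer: 1/106281120 ≈ 9.4090e-9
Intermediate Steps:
G = -79 (G = 392 - 471 = -79)
x(P, E) = -14 + E*P (x(P, E) = E*P - 14 = -14 + E*P)
B(q) = q
y(Z) = -14 + Z² (y(Z) = -14 + Z*Z = -14 + Z²)
1/((y(G) - 408807)*B(-264)) = 1/((-14 + (-79)²) - 408807*(-264)) = -1/264/((-14 + 6241) - 408807) = -1/264/(6227 - 408807) = -1/264/(-402580) = -1/402580*(-1/264) = 1/106281120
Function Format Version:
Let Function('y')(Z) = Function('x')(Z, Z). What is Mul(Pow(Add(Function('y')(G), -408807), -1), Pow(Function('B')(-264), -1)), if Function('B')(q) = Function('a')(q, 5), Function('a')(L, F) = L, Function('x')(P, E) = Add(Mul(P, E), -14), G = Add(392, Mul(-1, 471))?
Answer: Rational(1, 106281120) ≈ 9.4090e-9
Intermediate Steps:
G = -79 (G = Add(392, -471) = -79)
Function('x')(P, E) = Add(-14, Mul(E, P)) (Function('x')(P, E) = Add(Mul(E, P), -14) = Add(-14, Mul(E, P)))
Function('B')(q) = q
Function('y')(Z) = Add(-14, Pow(Z, 2)) (Function('y')(Z) = Add(-14, Mul(Z, Z)) = Add(-14, Pow(Z, 2)))
Mul(Pow(Add(Function('y')(G), -408807), -1), Pow(Function('B')(-264), -1)) = Mul(Pow(Add(Add(-14, Pow(-79, 2)), -408807), -1), Pow(-264, -1)) = Mul(Pow(Add(Add(-14, 6241), -408807), -1), Rational(-1, 264)) = Mul(Pow(Add(6227, -408807), -1), Rational(-1, 264)) = Mul(Pow(-402580, -1), Rational(-1, 264)) = Mul(Rational(-1, 402580), Rational(-1, 264)) = Rational(1, 106281120)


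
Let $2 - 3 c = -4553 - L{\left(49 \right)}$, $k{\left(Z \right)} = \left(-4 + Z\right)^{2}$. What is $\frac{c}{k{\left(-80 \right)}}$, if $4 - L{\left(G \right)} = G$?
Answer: $\frac{2255}{10584} \approx 0.21306$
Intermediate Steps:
$L{\left(G \right)} = 4 - G$
$c = \frac{4510}{3}$ ($c = \frac{2}{3} - \frac{-4553 - \left(4 - 49\right)}{3} = \frac{2}{3} - \frac{-4553 - -45}{3} = \frac{2}{3} - \frac{-4553 + 45}{3} = \frac{2}{3} - - \frac{4508}{3} = \frac{2}{3} + \frac{4508}{3} = \frac{4510}{3} \approx 1503.3$)
$\frac{c}{k{\left(-80 \right)}} = \frac{4510}{3 \left(-4 - 80\right)^{2}} = \frac{4510}{3 \left(-84\right)^{2}} = \frac{4510}{3 \cdot 7056} = \frac{4510}{3} \cdot \frac{1}{7056} = \frac{2255}{10584}$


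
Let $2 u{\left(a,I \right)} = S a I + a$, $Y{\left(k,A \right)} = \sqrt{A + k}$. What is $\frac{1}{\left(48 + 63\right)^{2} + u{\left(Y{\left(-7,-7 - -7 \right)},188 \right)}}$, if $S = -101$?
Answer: $\frac{5476}{347863483} + \frac{12658 i \sqrt{7}}{1043590449} \approx 1.5742 \cdot 10^{-5} + 3.2091 \cdot 10^{-5} i$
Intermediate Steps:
$u{\left(a,I \right)} = \frac{a}{2} - \frac{101 I a}{2}$ ($u{\left(a,I \right)} = \frac{- 101 a I + a}{2} = \frac{- 101 I a + a}{2} = \frac{a - 101 I a}{2} = \frac{a}{2} - \frac{101 I a}{2}$)
$\frac{1}{\left(48 + 63\right)^{2} + u{\left(Y{\left(-7,-7 - -7 \right)},188 \right)}} = \frac{1}{\left(48 + 63\right)^{2} + \frac{\sqrt{\left(-7 - -7\right) - 7} \left(1 - 18988\right)}{2}} = \frac{1}{111^{2} + \frac{\sqrt{\left(-7 + 7\right) - 7} \left(1 - 18988\right)}{2}} = \frac{1}{12321 + \frac{1}{2} \sqrt{0 - 7} \left(-18987\right)} = \frac{1}{12321 + \frac{1}{2} \sqrt{-7} \left(-18987\right)} = \frac{1}{12321 + \frac{1}{2} i \sqrt{7} \left(-18987\right)} = \frac{1}{12321 - \frac{18987 i \sqrt{7}}{2}}$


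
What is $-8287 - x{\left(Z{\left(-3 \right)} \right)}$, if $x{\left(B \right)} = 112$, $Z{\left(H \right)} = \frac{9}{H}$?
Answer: $-8399$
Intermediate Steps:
$-8287 - x{\left(Z{\left(-3 \right)} \right)} = -8287 - 112 = -8399$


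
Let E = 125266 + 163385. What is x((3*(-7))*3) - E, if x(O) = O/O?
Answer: -288650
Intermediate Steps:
x(O) = 1
E = 288651
x((3*(-7))*3) - E = 1 - 1*288651 = 1 - 288651 = -288650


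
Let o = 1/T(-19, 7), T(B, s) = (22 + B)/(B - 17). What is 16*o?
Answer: -192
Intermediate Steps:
T(B, s) = (22 + B)/(-17 + B)
o = -12 (o = 1/((22 - 19)/(-17 - 19)) = 1/(3/(-36)) = 1/(-1/36*3) = 1/(-1/12) = -12)
16*o = 16*(-12) = -192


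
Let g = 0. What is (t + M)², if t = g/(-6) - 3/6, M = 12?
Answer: 529/4 ≈ 132.25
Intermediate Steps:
t = -½ (t = 0/(-6) - 3/6 = 0*(-⅙) - 3*⅙ = 0 - ½ = -½ ≈ -0.50000)
(t + M)² = (-½ + 12)² = (23/2)² = 529/4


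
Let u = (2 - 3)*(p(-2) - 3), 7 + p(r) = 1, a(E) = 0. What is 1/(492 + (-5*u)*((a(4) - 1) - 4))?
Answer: 1/717 ≈ 0.0013947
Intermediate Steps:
p(r) = -6 (p(r) = -7 + 1 = -6)
u = 9 (u = (2 - 3)*(-6 - 3) = -1*(-9) = 9)
1/(492 + (-5*u)*((a(4) - 1) - 4)) = 1/(492 + (-5*9)*((0 - 1) - 4)) = 1/(492 - 45*(-1 - 4)) = 1/(492 - 45*(-5)) = 1/(492 + 225) = 1/717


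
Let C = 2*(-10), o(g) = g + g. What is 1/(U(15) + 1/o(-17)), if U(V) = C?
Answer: -34/681 ≈ -0.049927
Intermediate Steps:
o(g) = 2*g
C = -20
U(V) = -20
1/(U(15) + 1/o(-17)) = 1/(-20 + 1/(2*(-17))) = 1/(-20 + 1/(-34)) = 1/(-20 - 1/34) = 1/(-681/34) = -34/681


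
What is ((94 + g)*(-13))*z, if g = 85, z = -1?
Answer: 2327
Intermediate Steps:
((94 + g)*(-13))*z = ((94 + 85)*(-13))*(-1) = (179*(-13))*(-1) = -2327*(-1) = 2327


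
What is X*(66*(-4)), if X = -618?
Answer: 163152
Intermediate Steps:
X*(66*(-4)) = -40788*(-4) = -618*(-264) = 163152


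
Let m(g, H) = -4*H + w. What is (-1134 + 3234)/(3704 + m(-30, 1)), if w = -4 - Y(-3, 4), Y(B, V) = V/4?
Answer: 420/739 ≈ 0.56834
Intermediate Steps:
Y(B, V) = V/4 (Y(B, V) = V*(¼) = V/4)
w = -5 (w = -4 - 4/4 = -4 - 1*1 = -4 - 1 = -5)
m(g, H) = -5 - 4*H (m(g, H) = -4*H - 5 = -5 - 4*H)
(-1134 + 3234)/(3704 + m(-30, 1)) = (-1134 + 3234)/(3704 + (-5 - 4*1)) = 2100/(3704 + (-5 - 4)) = 2100/(3704 - 9) = 2100/3695 = 2100*(1/3695) = 420/739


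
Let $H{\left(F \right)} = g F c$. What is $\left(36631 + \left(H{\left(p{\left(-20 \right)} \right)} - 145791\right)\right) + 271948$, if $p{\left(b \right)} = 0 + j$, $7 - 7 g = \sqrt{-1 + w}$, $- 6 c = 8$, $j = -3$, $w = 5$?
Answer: $\frac{1139536}{7} \approx 1.6279 \cdot 10^{5}$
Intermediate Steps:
$c = - \frac{4}{3}$ ($c = \left(- \frac{1}{6}\right) 8 = - \frac{4}{3} \approx -1.3333$)
$g = \frac{5}{7}$ ($g = 1 - \frac{\sqrt{-1 + 5}}{7} = 1 - \frac{\sqrt{4}}{7} = 1 - \frac{2}{7} = \frac{5}{7} \approx 0.71429$)
$p{\left(b \right)} = -3$ ($p{\left(b \right)} = 0 - 3 = -3$)
$H{\left(F \right)} = - \frac{20 F}{21}$ ($H{\left(F \right)} = \frac{5 F}{7} \left(- \frac{4}{3}\right) = - \frac{20 F}{21}$)
$\left(36631 + \left(H{\left(p{\left(-20 \right)} \right)} - 145791\right)\right) + 271948 = \left(36631 - \frac{1020517}{7}\right) + 271948 = - \frac{764100}{7} + 271948 = \frac{1139536}{7}$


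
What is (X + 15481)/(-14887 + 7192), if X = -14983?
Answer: -166/2565 ≈ -0.064717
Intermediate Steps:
(X + 15481)/(-14887 + 7192) = (-14983 + 15481)/(-14887 + 7192) = 498/(-7695) = 498*(-1/7695) = -166/2565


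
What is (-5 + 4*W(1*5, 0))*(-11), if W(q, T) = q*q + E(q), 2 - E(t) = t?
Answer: -913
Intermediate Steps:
E(t) = 2 - t
W(q, T) = 2 + q² - q (W(q, T) = q*q + (2 - q) = q² + (2 - q) = 2 + q² - q)
(-5 + 4*W(1*5, 0))*(-11) = (-5 + 4*(2 + (1*5)² - 5))*(-11) = (-5 + 4*(2 + 5² - 1*5))*(-11) = (-5 + 4*(2 + 25 - 5))*(-11) = (-5 + 4*22)*(-11) = (-5 + 88)*(-11) = 83*(-11) = -913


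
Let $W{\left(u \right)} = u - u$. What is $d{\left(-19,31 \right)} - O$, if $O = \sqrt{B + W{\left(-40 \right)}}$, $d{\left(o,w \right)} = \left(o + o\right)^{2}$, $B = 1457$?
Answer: $1444 - \sqrt{1457} \approx 1405.8$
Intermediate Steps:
$W{\left(u \right)} = 0$
$d{\left(o,w \right)} = 4 o^{2}$ ($d{\left(o,w \right)} = \left(2 o\right)^{2} = 4 o^{2}$)
$O = \sqrt{1457}$ ($O = \sqrt{1457 + 0} = \sqrt{1457} \approx 38.171$)
$d{\left(-19,31 \right)} - O = 4 \left(-19\right)^{2} - \sqrt{1457} = 4 \cdot 361 - \sqrt{1457} = 1444 - \sqrt{1457}$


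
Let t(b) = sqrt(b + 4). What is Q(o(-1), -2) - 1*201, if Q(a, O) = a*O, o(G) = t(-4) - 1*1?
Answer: -199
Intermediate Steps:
t(b) = sqrt(4 + b)
o(G) = -1 (o(G) = sqrt(4 - 4) - 1*1 = sqrt(0) - 1 = 0 - 1 = -1)
Q(a, O) = O*a
Q(o(-1), -2) - 1*201 = -2*(-1) - 1*201 = 2 - 201 = -199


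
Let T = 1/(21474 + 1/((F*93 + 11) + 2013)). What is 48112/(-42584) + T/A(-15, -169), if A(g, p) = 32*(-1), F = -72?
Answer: -603364510536/534038103221 ≈ -1.1298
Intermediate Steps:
T = 4672/100326527 (T = 1/(21474 + 1/((-72*93 + 11) + 2013)) = 1/(21474 + 1/((-6696 + 11) + 2013)) = 1/(21474 + 1/(-6685 + 2013)) = 1/(21474 + 1/(-4672)) = 1/(21474 - 1/4672) = 1/(100326527/4672) = 4672/100326527 ≈ 4.6568e-5)
A(g, p) = -32
48112/(-42584) + T/A(-15, -169) = 48112/(-42584) + (4672/100326527)/(-32) = 48112*(-1/42584) + (4672/100326527)*(-1/32) = -6014/5323 - 146/100326527 = -603364510536/534038103221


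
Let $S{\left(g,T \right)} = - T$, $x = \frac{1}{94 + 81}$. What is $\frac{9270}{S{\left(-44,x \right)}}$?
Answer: $-1622250$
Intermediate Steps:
$x = \frac{1}{175} \approx 0.0057143$
$\frac{9270}{S{\left(-44,x \right)}} = \frac{9270}{\left(-1\right) \frac{1}{175}} = \frac{9270}{- \frac{1}{175}} = 9270 \left(-175\right) = -1622250$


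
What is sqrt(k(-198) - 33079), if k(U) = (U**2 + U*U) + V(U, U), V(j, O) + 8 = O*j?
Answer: 35*sqrt(69) ≈ 290.73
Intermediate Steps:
V(j, O) = -8 + O*j
k(U) = -8 + 3*U**2 (k(U) = (U**2 + U*U) + (-8 + U*U) = (U**2 + U**2) + (-8 + U**2) = 2*U**2 + (-8 + U**2) = -8 + 3*U**2)
sqrt(k(-198) - 33079) = sqrt((-8 + 3*(-198)**2) - 33079) = sqrt((-8 + 3*39204) - 33079) = sqrt((-8 + 117612) - 33079) = sqrt(117604 - 33079) = sqrt(84525) = 35*sqrt(69)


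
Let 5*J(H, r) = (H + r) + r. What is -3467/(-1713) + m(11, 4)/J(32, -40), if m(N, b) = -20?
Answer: 9381/2284 ≈ 4.1073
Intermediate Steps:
J(H, r) = H/5 + 2*r/5 (J(H, r) = ((H + r) + r)/5 = (H + 2*r)/5 = H/5 + 2*r/5)
-3467/(-1713) + m(11, 4)/J(32, -40) = -3467/(-1713) - 20/((1/5)*32 + (2/5)*(-40)) = -3467*(-1/1713) - 20/(32/5 - 16) = 3467/1713 - 20/(-48/5) = 3467/1713 - 20*(-5/48) = 3467/1713 + 25/12 = 9381/2284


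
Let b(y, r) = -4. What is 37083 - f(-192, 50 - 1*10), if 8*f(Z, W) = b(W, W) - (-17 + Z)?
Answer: 296459/8 ≈ 37057.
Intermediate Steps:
f(Z, W) = 13/8 - Z/8 (f(Z, W) = (-4 - (-17 + Z))/8 = (-4 + (17 - Z))/8 = (13 - Z)/8 = 13/8 - Z/8)
37083 - f(-192, 50 - 1*10) = 37083 - (13/8 - ⅛*(-192)) = 37083 - (13/8 + 24) = 37083 - 1*205/8 = 37083 - 205/8 = 296459/8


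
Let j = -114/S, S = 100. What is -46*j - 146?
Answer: -2339/25 ≈ -93.560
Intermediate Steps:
j = -57/50 (j = -114/100 = -114*1/100 = -57/50 ≈ -1.1400)
-46*j - 146 = -46*(-57/50) - 146 = 1311/25 - 146 = -2339/25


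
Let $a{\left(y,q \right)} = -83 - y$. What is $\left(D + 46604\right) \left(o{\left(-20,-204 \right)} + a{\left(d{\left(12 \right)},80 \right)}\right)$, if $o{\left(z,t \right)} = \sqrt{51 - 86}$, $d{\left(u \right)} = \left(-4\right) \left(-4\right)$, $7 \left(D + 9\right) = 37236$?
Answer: $- \frac{35976699}{7} + \frac{363401 i \sqrt{35}}{7} \approx -5.1395 \cdot 10^{6} + 3.0713 \cdot 10^{5} i$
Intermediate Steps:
$D = \frac{37173}{7}$ ($D = -9 + \frac{1}{7} \cdot 37236 = -9 + \frac{37236}{7} = \frac{37173}{7} \approx 5310.4$)
$d{\left(u \right)} = 16$
$o{\left(z,t \right)} = i \sqrt{35}$ ($o{\left(z,t \right)} = \sqrt{-35} = i \sqrt{35}$)
$\left(D + 46604\right) \left(o{\left(-20,-204 \right)} + a{\left(d{\left(12 \right)},80 \right)}\right) = \left(\frac{37173}{7} + 46604\right) \left(i \sqrt{35} - 99\right) = \frac{363401 \left(i \sqrt{35} - 99\right)}{7} = \frac{363401 \left(-99 + i \sqrt{35}\right)}{7} = - \frac{35976699}{7} + \frac{363401 i \sqrt{35}}{7}$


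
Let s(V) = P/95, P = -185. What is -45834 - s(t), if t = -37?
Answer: -870809/19 ≈ -45832.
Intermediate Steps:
s(V) = -37/19 (s(V) = -185/95 = -185*1/95 = -37/19)
-45834 - s(t) = -45834 - 1*(-37/19) = -45834 + 37/19 = -870809/19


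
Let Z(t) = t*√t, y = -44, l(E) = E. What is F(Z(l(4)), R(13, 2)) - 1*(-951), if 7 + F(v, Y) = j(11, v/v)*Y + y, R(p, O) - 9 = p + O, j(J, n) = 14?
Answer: 1236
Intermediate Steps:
R(p, O) = 9 + O + p (R(p, O) = 9 + (p + O) = 9 + (O + p) = 9 + O + p)
Z(t) = t^(3/2)
F(v, Y) = -51 + 14*Y (F(v, Y) = -7 + (14*Y - 44) = -7 + (-44 + 14*Y) = -51 + 14*Y)
F(Z(l(4)), R(13, 2)) - 1*(-951) = (-51 + 14*(9 + 2 + 13)) - 1*(-951) = (-51 + 14*24) + 951 = (-51 + 336) + 951 = 285 + 951 = 1236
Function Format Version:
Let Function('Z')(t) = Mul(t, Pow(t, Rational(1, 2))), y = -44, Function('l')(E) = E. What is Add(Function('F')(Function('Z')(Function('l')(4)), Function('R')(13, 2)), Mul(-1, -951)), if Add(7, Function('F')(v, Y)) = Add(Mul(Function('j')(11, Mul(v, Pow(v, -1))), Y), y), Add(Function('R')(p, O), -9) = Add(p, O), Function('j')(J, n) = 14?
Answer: 1236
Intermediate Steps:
Function('R')(p, O) = Add(9, O, p) (Function('R')(p, O) = Add(9, Add(p, O)) = Add(9, Add(O, p)) = Add(9, O, p))
Function('Z')(t) = Pow(t, Rational(3, 2))
Function('F')(v, Y) = Add(-51, Mul(14, Y)) (Function('F')(v, Y) = Add(-7, Add(Mul(14, Y), -44)) = Add(-7, Add(-44, Mul(14, Y))) = Add(-51, Mul(14, Y)))
Add(Function('F')(Function('Z')(Function('l')(4)), Function('R')(13, 2)), Mul(-1, -951)) = Add(Add(-51, Mul(14, Add(9, 2, 13))), Mul(-1, -951)) = Add(Add(-51, Mul(14, 24)), 951) = Add(Add(-51, 336), 951) = Add(285, 951) = 1236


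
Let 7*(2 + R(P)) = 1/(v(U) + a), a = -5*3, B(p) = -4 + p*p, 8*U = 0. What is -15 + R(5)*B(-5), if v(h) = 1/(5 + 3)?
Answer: -6807/119 ≈ -57.202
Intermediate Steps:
U = 0 (U = (⅛)*0 = 0)
B(p) = -4 + p²
v(h) = ⅛ (v(h) = 1/8 = ⅛)
a = -15
R(P) = -1674/833 (R(P) = -2 + 1/(7*(⅛ - 15)) = -2 + 1/(7*(-119/8)) = -2 + (⅐)*(-8/119) = -2 - 8/833 = -1674/833)
-15 + R(5)*B(-5) = -15 - 1674*(-4 + (-5)²)/833 = -15 - 1674*(-4 + 25)/833 = -15 - 1674/833*21 = -15 - 5022/119 = -6807/119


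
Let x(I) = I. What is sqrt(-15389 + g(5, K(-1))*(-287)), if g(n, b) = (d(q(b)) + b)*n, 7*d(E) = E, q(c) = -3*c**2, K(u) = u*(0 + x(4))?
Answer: sqrt(191) ≈ 13.820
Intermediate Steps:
K(u) = 4*u (K(u) = u*(0 + 4) = u*4 = 4*u)
d(E) = E/7
g(n, b) = n*(b - 3*b**2/7) (g(n, b) = ((-3*b**2)/7 + b)*n = (-3*b**2/7 + b)*n = (b - 3*b**2/7)*n = n*(b - 3*b**2/7))
sqrt(-15389 + g(5, K(-1))*(-287)) = sqrt(-15389 + ((1/7)*(4*(-1))*5*(7 - 12*(-1)))*(-287)) = sqrt(-15389 + ((1/7)*(-4)*5*(7 - 3*(-4)))*(-287)) = sqrt(-15389 + ((1/7)*(-4)*5*(7 + 12))*(-287)) = sqrt(-15389 + ((1/7)*(-4)*5*19)*(-287)) = sqrt(-15389 - 380/7*(-287)) = sqrt(-15389 + 15580) = sqrt(191)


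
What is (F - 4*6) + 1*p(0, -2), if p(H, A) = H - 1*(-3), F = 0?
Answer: -21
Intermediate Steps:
p(H, A) = 3 + H (p(H, A) = H + 3 = 3 + H)
(F - 4*6) + 1*p(0, -2) = (0 - 4*6) + 1*(3 + 0) = (0 - 24) + 1*3 = -24 + 3 = -21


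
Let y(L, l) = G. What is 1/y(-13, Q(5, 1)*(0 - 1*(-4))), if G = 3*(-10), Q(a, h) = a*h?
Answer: -1/30 ≈ -0.033333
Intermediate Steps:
G = -30
y(L, l) = -30
1/y(-13, Q(5, 1)*(0 - 1*(-4))) = 1/(-30) = -1/30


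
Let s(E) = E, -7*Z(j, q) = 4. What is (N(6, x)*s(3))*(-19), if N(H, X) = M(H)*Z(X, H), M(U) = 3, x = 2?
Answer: 684/7 ≈ 97.714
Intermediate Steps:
Z(j, q) = -4/7 (Z(j, q) = -1/7*4 = -4/7)
N(H, X) = -12/7 (N(H, X) = 3*(-4/7) = -12/7)
(N(6, x)*s(3))*(-19) = -12/7*3*(-19) = -36/7*(-19) = 684/7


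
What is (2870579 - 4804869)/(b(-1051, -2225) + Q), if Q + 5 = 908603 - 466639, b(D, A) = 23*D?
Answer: -967145/208893 ≈ -4.6299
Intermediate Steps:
Q = 441959 (Q = -5 + (908603 - 466639) = -5 + 441964 = 441959)
(2870579 - 4804869)/(b(-1051, -2225) + Q) = (2870579 - 4804869)/(23*(-1051) + 441959) = -1934290/(-24173 + 441959) = -1934290/417786 = -1934290*1/417786 = -967145/208893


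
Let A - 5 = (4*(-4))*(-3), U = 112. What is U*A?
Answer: 5936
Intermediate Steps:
A = 53 (A = 5 + (4*(-4))*(-3) = 5 - 16*(-3) = 5 + 48 = 53)
U*A = 112*53 = 5936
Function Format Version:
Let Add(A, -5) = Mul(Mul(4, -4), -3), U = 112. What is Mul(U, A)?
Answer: 5936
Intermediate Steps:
A = 53 (A = Add(5, Mul(Mul(4, -4), -3)) = Add(5, Mul(-16, -3)) = Add(5, 48) = 53)
Mul(U, A) = Mul(112, 53) = 5936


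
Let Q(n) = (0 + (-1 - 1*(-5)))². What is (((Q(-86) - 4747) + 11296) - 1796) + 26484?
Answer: 31253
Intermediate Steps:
Q(n) = 16 (Q(n) = (0 + (-1 + 5))² = (0 + 4)² = 4² = 16)
(((Q(-86) - 4747) + 11296) - 1796) + 26484 = (((16 - 4747) + 11296) - 1796) + 26484 = ((-4731 + 11296) - 1796) + 26484 = (6565 - 1796) + 26484 = 4769 + 26484 = 31253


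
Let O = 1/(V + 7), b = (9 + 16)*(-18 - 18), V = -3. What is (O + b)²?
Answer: 12952801/16 ≈ 8.0955e+5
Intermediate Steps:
b = -900 (b = 25*(-36) = -900)
O = ¼ (O = 1/(-3 + 7) = 1/4 = ¼ ≈ 0.25000)
(O + b)² = (¼ - 900)² = (-3599/4)² = 12952801/16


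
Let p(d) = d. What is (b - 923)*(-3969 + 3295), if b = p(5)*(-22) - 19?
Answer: 709048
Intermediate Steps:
b = -129 (b = 5*(-22) - 19 = -110 - 19 = -129)
(b - 923)*(-3969 + 3295) = (-129 - 923)*(-3969 + 3295) = -1052*(-674) = 709048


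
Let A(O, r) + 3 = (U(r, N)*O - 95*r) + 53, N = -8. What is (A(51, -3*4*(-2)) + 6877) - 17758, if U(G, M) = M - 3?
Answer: -13672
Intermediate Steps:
U(G, M) = -3 + M
A(O, r) = 50 - 95*r - 11*O (A(O, r) = -3 + (((-3 - 8)*O - 95*r) + 53) = -3 + ((-11*O - 95*r) + 53) = -3 + ((-95*r - 11*O) + 53) = -3 + (53 - 95*r - 11*O) = 50 - 95*r - 11*O)
(A(51, -3*4*(-2)) + 6877) - 17758 = ((50 - 95*(-3*4)*(-2) - 11*51) + 6877) - 17758 = ((50 - (-1140)*(-2) - 561) + 6877) - 17758 = ((50 - 95*24 - 561) + 6877) - 17758 = ((50 - 2280 - 561) + 6877) - 17758 = (-2791 + 6877) - 17758 = 4086 - 17758 = -13672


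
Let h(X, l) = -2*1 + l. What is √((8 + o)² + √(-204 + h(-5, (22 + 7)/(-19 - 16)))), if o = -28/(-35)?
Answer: √(94864 + 35*I*√253365)/35 ≈ 8.8375 + 0.81366*I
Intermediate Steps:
h(X, l) = -2 + l
o = ⅘ (o = -28*(-1/35) = ⅘ ≈ 0.80000)
√((8 + o)² + √(-204 + h(-5, (22 + 7)/(-19 - 16)))) = √((8 + ⅘)² + √(-204 + (-2 + (22 + 7)/(-19 - 16)))) = √((44/5)² + √(-204 + (-2 + 29/(-35)))) = √(1936/25 + √(-204 + (-2 + 29*(-1/35)))) = √(1936/25 + √(-204 + (-2 - 29/35))) = √(1936/25 + √(-204 - 99/35)) = √(1936/25 + √(-7239/35)) = √(1936/25 + I*√253365/35)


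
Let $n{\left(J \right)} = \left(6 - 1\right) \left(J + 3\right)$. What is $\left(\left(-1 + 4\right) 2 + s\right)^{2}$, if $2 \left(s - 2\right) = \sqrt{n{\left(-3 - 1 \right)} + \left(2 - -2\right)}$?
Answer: $\frac{\left(16 + i\right)^{2}}{4} \approx 63.75 + 8.0 i$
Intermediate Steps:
$n{\left(J \right)} = 15 + 5 J$ ($n{\left(J \right)} = 5 \left(3 + J\right) = 15 + 5 J$)
$s = 2 + \frac{i}{2}$ ($s = 2 + \frac{\sqrt{\left(15 + 5 \left(-3 - 1\right)\right) + \left(2 - -2\right)}}{2} = 2 + \frac{\sqrt{\left(15 + 5 \left(-3 - 1\right)\right) + \left(2 + 2\right)}}{2} = 2 + \frac{\sqrt{\left(15 + 5 \left(-4\right)\right) + 4}}{2} = 2 + \frac{\sqrt{\left(15 - 20\right) + 4}}{2} = 2 + \frac{\sqrt{-5 + 4}}{2} = 2 + \frac{\sqrt{-1}}{2} = 2 + \frac{i}{2} \approx 2.0 + 0.5 i$)
$\left(\left(-1 + 4\right) 2 + s\right)^{2} = \left(\left(-1 + 4\right) 2 + \left(2 + \frac{i}{2}\right)\right)^{2} = \left(3 \cdot 2 + \left(2 + \frac{i}{2}\right)\right)^{2} = \left(6 + \left(2 + \frac{i}{2}\right)\right)^{2} = \left(8 + \frac{i}{2}\right)^{2}$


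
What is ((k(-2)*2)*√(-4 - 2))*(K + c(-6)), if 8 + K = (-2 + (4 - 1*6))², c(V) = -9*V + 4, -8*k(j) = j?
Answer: 33*I*√6 ≈ 80.833*I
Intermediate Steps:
k(j) = -j/8
c(V) = 4 - 9*V
K = 8 (K = -8 + (-2 + (4 - 1*6))² = -8 + (-2 + (4 - 6))² = -8 + (-2 - 2)² = -8 + (-4)² = -8 + 16 = 8)
((k(-2)*2)*√(-4 - 2))*(K + c(-6)) = ((-⅛*(-2)*2)*√(-4 - 2))*(8 + (4 - 9*(-6))) = (((¼)*2)*√(-6))*(8 + (4 + 54)) = ((I*√6)/2)*(8 + 58) = (I*√6/2)*66 = 33*I*√6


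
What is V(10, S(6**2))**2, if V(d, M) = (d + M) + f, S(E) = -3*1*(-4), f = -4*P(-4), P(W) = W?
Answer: 1444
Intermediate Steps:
f = 16 (f = -4*(-4) = 16)
S(E) = 12 (S(E) = -3*(-4) = 12)
V(d, M) = 16 + M + d (V(d, M) = (d + M) + 16 = (M + d) + 16 = 16 + M + d)
V(10, S(6**2))**2 = (16 + 12 + 10)**2 = 38**2 = 1444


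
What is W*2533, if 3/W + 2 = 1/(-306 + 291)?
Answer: -113985/31 ≈ -3676.9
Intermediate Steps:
W = -45/31 (W = 3/(-2 + 1/(-306 + 291)) = 3/(-2 + 1/(-15)) = 3/(-2 - 1/15) = 3/(-31/15) = 3*(-15/31) = -45/31 ≈ -1.4516)
W*2533 = -45/31*2533 = -113985/31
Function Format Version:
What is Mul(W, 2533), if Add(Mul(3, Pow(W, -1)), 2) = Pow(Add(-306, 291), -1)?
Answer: Rational(-113985, 31) ≈ -3676.9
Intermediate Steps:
W = Rational(-45, 31) (W = Mul(3, Pow(Add(-2, Pow(Add(-306, 291), -1)), -1)) = Mul(3, Pow(Add(-2, Pow(-15, -1)), -1)) = Mul(3, Pow(Add(-2, Rational(-1, 15)), -1)) = Mul(3, Pow(Rational(-31, 15), -1)) = Mul(3, Rational(-15, 31)) = Rational(-45, 31) ≈ -1.4516)
Mul(W, 2533) = Mul(Rational(-45, 31), 2533) = Rational(-113985, 31)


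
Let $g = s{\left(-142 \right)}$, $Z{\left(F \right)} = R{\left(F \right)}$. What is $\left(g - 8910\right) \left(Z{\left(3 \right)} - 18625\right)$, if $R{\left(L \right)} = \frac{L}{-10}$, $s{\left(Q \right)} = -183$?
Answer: $\frac{1693598529}{10} \approx 1.6936 \cdot 10^{8}$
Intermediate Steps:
$R{\left(L \right)} = - \frac{L}{10}$ ($R{\left(L \right)} = L \left(- \frac{1}{10}\right) = - \frac{L}{10}$)
$Z{\left(F \right)} = - \frac{F}{10}$
$g = -183$
$\left(g - 8910\right) \left(Z{\left(3 \right)} - 18625\right) = \left(-183 - 8910\right) \left(\left(- \frac{1}{10}\right) 3 - 18625\right) = - 9093 \left(- \frac{3}{10} - 18625\right) = \left(-9093\right) \left(- \frac{186253}{10}\right) = \frac{1693598529}{10}$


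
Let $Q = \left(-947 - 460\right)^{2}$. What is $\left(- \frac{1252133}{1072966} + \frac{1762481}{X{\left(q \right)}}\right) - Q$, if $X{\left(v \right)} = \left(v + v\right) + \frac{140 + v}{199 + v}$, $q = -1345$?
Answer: $- \frac{6547647418462386161}{3306382282810} \approx -1.9803 \cdot 10^{6}$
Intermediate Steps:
$Q = 1979649$ ($Q = \left(-1407\right)^{2} = 1979649$)
$X{\left(v \right)} = 2 v + \frac{140 + v}{199 + v}$
$\left(- \frac{1252133}{1072966} + \frac{1762481}{X{\left(q \right)}}\right) - Q = \left(- \frac{1252133}{1072966} + \frac{1762481}{\frac{1}{199 - 1345} \left(140 + 2 \left(-1345\right)^{2} + 399 \left(-1345\right)\right)}\right) - 1979649 = \left(\left(-1252133\right) \frac{1}{1072966} + \frac{1762481}{\frac{1}{-1146} \left(140 + 2 \cdot 1809025 - 536655\right)}\right) - 1979649 = \left(- \frac{1252133}{1072966} + \frac{1762481}{\left(- \frac{1}{1146}\right) \left(140 + 3618050 - 536655\right)}\right) - 1979649 = \left(- \frac{1252133}{1072966} + \frac{1762481}{\left(- \frac{1}{1146}\right) 3081535}\right) - 1979649 = \left(- \frac{1252133}{1072966} + \frac{1762481}{- \frac{3081535}{1146}}\right) - 1979649 = \left(- \frac{1252133}{1072966} + 1762481 \left(- \frac{1146}{3081535}\right)\right) - 1979649 = \left(- \frac{1252133}{1072966} - \frac{2019803226}{3081535}\right) - 1979649 = - \frac{2171038679852471}{3306382282810} - 1979649 = - \frac{6547647418462386161}{3306382282810}$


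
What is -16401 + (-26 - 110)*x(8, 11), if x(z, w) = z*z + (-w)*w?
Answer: -8649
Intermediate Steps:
x(z, w) = z**2 - w**2
-16401 + (-26 - 110)*x(8, 11) = -16401 + (-26 - 110)*(8**2 - 1*11**2) = -16401 - 136*(64 - 1*121) = -16401 - 136*(64 - 121) = -16401 - 136*(-57) = -16401 + 7752 = -8649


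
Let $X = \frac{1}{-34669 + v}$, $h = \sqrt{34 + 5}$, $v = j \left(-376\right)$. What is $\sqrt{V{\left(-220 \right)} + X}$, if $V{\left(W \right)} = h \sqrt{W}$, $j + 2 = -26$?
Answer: $\frac{\sqrt{-24141 + 1165575762 i \sqrt{2145}}}{24141} \approx 6.8055 + 6.8055 i$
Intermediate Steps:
$j = -28$ ($j = -2 - 26 = -28$)
$v = 10528$ ($v = \left(-28\right) \left(-376\right) = 10528$)
$h = \sqrt{39} \approx 6.245$
$V{\left(W \right)} = \sqrt{39} \sqrt{W}$
$X = - \frac{1}{24141}$ ($X = \frac{1}{-34669 + 10528} = \frac{1}{-24141} = - \frac{1}{24141} \approx -4.1423 \cdot 10^{-5}$)
$\sqrt{V{\left(-220 \right)} + X} = \sqrt{\sqrt{39} \sqrt{-220} - \frac{1}{24141}} = \sqrt{\sqrt{39} \cdot 2 i \sqrt{55} - \frac{1}{24141}} = \sqrt{2 i \sqrt{2145} - \frac{1}{24141}} = \sqrt{- \frac{1}{24141} + 2 i \sqrt{2145}}$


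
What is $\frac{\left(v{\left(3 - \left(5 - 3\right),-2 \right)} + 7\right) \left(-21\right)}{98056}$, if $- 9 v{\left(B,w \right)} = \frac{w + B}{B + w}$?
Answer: $- \frac{31}{21012} \approx -0.0014753$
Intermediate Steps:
$v{\left(B,w \right)} = - \frac{1}{9}$ ($v{\left(B,w \right)} = - \frac{\left(w + B\right) \frac{1}{B + w}}{9} = - \frac{\left(B + w\right) \frac{1}{B + w}}{9} = \left(- \frac{1}{9}\right) 1 = - \frac{1}{9}$)
$\frac{\left(v{\left(3 - \left(5 - 3\right),-2 \right)} + 7\right) \left(-21\right)}{98056} = \frac{\left(- \frac{1}{9} + 7\right) \left(-21\right)}{98056} = \frac{62}{9} \left(-21\right) \frac{1}{98056} = \left(- \frac{434}{3}\right) \frac{1}{98056} = - \frac{31}{21012}$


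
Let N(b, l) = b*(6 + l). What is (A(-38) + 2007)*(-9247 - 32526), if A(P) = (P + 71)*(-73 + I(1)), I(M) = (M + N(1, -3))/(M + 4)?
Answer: 78449694/5 ≈ 1.5690e+7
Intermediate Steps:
I(M) = (3 + M)/(4 + M) (I(M) = (M + 1*(6 - 3))/(M + 4) = (M + 1*3)/(4 + M) = (M + 3)/(4 + M) = (3 + M)/(4 + M))
A(P) = -25631/5 - 361*P/5 (A(P) = (P + 71)*(-73 + (3 + 1)/(4 + 1)) = (71 + P)*(-73 + 4/5) = (71 + P)*(-361/5) = -25631/5 - 361*P/5)
(A(-38) + 2007)*(-9247 - 32526) = ((-25631/5 - 361/5*(-38)) + 2007)*(-9247 - 32526) = ((-25631/5 + 13718/5) + 2007)*(-41773) = (-11913/5 + 2007)*(-41773) = -1878/5*(-41773) = 78449694/5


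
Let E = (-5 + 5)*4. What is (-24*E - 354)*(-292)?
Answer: 103368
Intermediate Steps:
E = 0 (E = 0*4 = 0)
(-24*E - 354)*(-292) = (-24*0 - 354)*(-292) = (0 - 354)*(-292) = -354*(-292) = 103368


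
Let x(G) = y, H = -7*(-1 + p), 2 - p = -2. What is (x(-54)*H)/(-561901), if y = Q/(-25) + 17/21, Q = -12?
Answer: 677/14047525 ≈ 4.8194e-5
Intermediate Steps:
p = 4 (p = 2 - 1*(-2) = 2 + 2 = 4)
H = -21 (H = -7*(-1 + 4) = -7*3 = -21)
y = 677/525 (y = -12/(-25) + 17/21 = -12*(-1/25) + 17*(1/21) = 12/25 + 17/21 = 677/525 ≈ 1.2895)
x(G) = 677/525
(x(-54)*H)/(-561901) = ((677/525)*(-21))/(-561901) = -677/25*(-1/561901) = 677/14047525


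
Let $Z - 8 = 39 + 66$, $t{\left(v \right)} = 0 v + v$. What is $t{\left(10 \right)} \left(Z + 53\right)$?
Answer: $1660$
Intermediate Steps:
$t{\left(v \right)} = v$ ($t{\left(v \right)} = 0 + v = v$)
$Z = 113$ ($Z = 8 + \left(39 + 66\right) = 8 + 105 = 113$)
$t{\left(10 \right)} \left(Z + 53\right) = 10 \left(113 + 53\right) = 10 \cdot 166 = 1660$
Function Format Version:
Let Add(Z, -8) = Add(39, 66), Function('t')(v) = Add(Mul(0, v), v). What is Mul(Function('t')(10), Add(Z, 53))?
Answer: 1660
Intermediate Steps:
Function('t')(v) = v (Function('t')(v) = Add(0, v) = v)
Z = 113 (Z = Add(8, Add(39, 66)) = Add(8, 105) = 113)
Mul(Function('t')(10), Add(Z, 53)) = Mul(10, Add(113, 53)) = Mul(10, 166) = 1660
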